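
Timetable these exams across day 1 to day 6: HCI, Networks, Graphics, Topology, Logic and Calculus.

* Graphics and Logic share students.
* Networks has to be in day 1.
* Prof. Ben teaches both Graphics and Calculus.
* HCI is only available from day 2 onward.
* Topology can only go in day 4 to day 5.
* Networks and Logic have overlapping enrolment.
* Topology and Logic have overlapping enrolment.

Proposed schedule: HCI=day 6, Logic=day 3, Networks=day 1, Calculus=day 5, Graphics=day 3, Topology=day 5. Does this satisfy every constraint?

Graphics and Logic share students — violated.
Prof. Ben teaches both Graphics and Calculus — holds.
Networks and Logic have overlapping enrolment — holds.
Topology can only go in day 4 to day 5 — holds.
HCI is only available from day 2 onward — holds.
Topology and Logic have overlapping enrolment — holds.
Networks has to be in day 1 — holds.

No. Graphics and Logic share students is not satisfied.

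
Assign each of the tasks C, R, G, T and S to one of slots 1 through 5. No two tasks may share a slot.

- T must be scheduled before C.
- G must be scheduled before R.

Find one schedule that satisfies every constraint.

G in 3, T in 1, C in 2, S in 5, R in 4

Checking: T(1) before C(2); G(3) before R(4); max 1 per slot (cap 1).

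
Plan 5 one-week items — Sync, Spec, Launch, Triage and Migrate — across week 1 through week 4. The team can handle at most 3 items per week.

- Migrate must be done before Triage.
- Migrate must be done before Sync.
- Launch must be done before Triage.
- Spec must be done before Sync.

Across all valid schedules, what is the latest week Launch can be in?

week 3

Downstream work caps Launch at week 3.
Launch at week 3 is achievable: Triage -> week 4; Launch -> week 3; Spec -> week 1; Sync -> week 2; Migrate -> week 1.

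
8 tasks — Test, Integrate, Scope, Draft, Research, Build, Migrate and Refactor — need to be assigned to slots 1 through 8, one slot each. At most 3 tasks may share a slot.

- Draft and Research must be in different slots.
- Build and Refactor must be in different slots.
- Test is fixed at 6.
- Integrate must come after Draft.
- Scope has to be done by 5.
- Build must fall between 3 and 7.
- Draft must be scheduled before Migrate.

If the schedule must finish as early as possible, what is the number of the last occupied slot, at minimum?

The precedence chain requires at least 2 distinct slots.
With at most 3 per slot and 8 tasks, at least 3 slots are needed.
Test can't be placed before 6, so the schedule must run through at least slot 6.
6 works (last occupied slot: 6): for example Draft=1, Research=2, Migrate=2, Test=6, Integrate=2, Refactor=1, Scope=1, Build=3.

slot 6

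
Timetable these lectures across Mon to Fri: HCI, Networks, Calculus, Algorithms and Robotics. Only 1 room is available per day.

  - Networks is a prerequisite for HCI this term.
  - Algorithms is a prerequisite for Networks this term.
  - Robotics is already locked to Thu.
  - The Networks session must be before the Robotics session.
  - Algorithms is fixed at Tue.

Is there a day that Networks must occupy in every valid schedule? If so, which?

Algorithms is fixed at Tue and must come before Networks, so Networks is at least Wed.
Robotics is fixed at Thu and must come after Networks, so Networks is at most Wed.
So Networks must be Wed.

Wed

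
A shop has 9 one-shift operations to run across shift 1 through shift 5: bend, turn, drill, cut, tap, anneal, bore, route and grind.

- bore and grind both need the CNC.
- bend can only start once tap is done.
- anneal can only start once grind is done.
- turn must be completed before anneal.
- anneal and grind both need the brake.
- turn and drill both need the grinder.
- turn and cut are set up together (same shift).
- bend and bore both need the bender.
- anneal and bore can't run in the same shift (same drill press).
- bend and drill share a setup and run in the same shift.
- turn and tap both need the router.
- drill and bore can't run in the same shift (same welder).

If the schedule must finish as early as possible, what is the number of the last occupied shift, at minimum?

shift 3

The precedence chain requires at least 2 distinct shifts.
Could 2 shifts be enough, i.e. nothing placed later than shift 2? No: bend must come after tap (at shift 1 or later) → {shift 2}; tap must come before bend (at shift 2 or earlier) → {shift 1}; anneal must come after turn (at shift 1 or later) → {shift 2}; turn must come before anneal (at shift 2 or earlier) → {shift 1}; tap can't share with turn (shift 1) → nothing is left.
So 2 shifts is not enough.
3 works (last occupied shift: shift 3): for example anneal in shift 3, cut in shift 1, bend in shift 3, grind in shift 1, bore in shift 2, route in shift 1, drill in shift 3, tap in shift 2, turn in shift 1.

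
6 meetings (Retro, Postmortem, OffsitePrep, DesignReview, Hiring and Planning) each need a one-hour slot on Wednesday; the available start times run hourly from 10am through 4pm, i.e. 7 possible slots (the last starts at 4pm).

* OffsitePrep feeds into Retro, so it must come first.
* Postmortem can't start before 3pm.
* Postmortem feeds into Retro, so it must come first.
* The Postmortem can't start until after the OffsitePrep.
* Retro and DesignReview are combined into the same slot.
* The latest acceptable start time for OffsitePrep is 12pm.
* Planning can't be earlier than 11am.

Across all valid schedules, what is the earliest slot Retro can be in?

4pm

Precedence pushes Retro to at least 4pm.
Retro at 4pm is achievable: Planning=11am; Hiring=10am; OffsitePrep=10am; Postmortem=3pm; Retro=4pm; DesignReview=4pm.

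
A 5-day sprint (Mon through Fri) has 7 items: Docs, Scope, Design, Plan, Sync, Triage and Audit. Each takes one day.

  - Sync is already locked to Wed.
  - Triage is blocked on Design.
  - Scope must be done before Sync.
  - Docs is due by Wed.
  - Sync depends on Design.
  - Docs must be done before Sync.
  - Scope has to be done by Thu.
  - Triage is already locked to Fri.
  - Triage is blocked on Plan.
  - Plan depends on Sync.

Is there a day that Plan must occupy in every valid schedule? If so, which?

Thu

Sync is fixed at Wed and must come before Plan, so Plan is at least Thu.
Triage is fixed at Fri and must come after Plan, so Plan is at most Thu.
So Plan must be Thu.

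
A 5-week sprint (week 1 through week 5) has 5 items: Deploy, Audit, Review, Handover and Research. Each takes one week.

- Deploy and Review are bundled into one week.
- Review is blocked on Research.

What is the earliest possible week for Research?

week 1

Downstream work caps Research at week 4.
Research at week 1 is achievable: Handover in week 1, Review in week 2, Research in week 1, Audit in week 1, Deploy in week 2.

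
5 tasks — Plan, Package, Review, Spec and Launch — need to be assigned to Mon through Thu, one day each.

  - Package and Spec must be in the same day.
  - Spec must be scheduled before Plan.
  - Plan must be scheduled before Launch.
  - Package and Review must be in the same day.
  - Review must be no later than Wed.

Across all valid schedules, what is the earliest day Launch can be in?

Precedence pushes Launch to at least Wed.
Launch at Wed is achievable: Review=Mon; Spec=Mon; Package=Mon; Plan=Tue; Launch=Wed.

Wed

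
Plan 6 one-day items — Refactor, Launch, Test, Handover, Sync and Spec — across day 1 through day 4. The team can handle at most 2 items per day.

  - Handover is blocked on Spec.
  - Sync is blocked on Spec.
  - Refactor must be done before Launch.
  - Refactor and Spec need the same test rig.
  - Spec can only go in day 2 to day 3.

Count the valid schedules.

Splitting on Refactor: it can be day 1 (33), day 2 (2), day 3 (4). Listing each branch's schedules as (Launch, Test, Handover, Sync, Spec) by day number:
Refactor=day 1: (2,1,3,3,2) (2,1,3,4,2) (2,1,4,3,2) (2,1,4,4,2) (2,1,4,4,3) (2,2,4,4,3) (2,3,3,4,2) (2,3,4,3,2) (2,3,4,4,2) (2,3,4,4,3) (2,4,3,3,2) (2,4,3,4,2) (2,4,4,3,2) (3,1,3,4,2) (3,1,4,3,2) (3,1,4,4,2) (3,1,4,4,3) (3,2,3,4,2) (3,2,4,3,2) (3,2,4,4,2) (3,2,4,4,3) (3,3,4,4,2) (3,4,3,4,2) (3,4,4,3,2) (4,1,3,3,2) (4,1,3,4,2) (4,1,4,3,2) (4,2,3,3,2) (4,2,3,4,2) (4,2,4,3,2) (4,3,3,4,2) (4,3,4,3,2) (4,4,3,3,2) — 33.
Refactor=day 2: (3,1,4,4,3) (3,2,4,4,3) — 2.
Refactor=day 3: (4,1,3,4,2) (4,1,4,3,2) (4,2,3,4,2) (4,2,4,3,2) — 4.
Summing: 33 + 2 + 4 = 39.

39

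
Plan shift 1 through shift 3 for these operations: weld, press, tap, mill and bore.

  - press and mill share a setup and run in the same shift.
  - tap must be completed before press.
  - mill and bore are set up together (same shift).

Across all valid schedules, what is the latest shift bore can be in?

Bore must be in the same shift as press, which can't be before shift 2, so bore is at least shift 2.
bore at shift 3 is achievable: bore -> shift 3, press -> shift 3, weld -> shift 1, mill -> shift 3, tap -> shift 1.

shift 3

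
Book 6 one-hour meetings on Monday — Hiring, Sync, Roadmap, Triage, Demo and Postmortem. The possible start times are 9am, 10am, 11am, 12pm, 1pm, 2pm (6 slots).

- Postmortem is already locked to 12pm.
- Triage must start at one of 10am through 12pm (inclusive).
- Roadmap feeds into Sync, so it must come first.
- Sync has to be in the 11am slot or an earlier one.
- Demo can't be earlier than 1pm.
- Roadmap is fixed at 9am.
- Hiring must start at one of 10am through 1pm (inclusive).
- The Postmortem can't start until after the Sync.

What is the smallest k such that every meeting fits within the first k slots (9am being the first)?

5 slots

The precedence chain requires at least 3 distinct slots.
Demo can't be placed before 1pm — that is slot 5 counting from 9am — so the schedule must run through at least 5 slots.
5 works (last occupied slot: 1pm): for example Sync in 10am, Triage in 10am, Hiring in 10am, Demo in 1pm, Roadmap in 9am, Postmortem in 12pm.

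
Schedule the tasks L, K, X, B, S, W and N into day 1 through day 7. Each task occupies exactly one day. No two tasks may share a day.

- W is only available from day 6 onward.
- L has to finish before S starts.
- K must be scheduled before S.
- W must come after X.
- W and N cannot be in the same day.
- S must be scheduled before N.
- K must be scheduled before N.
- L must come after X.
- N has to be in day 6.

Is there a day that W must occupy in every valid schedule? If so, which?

W's window is day 6–day 7.
N is fixed at day 6, and W can't share a day with N.
So W must be day 7.

day 7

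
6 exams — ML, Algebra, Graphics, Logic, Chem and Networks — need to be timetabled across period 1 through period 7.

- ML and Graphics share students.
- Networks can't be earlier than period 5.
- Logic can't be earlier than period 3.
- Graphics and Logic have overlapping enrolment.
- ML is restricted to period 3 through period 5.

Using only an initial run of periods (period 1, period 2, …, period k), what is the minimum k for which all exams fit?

Networks can't be placed before period 5, so the schedule must run through at least period 5.
5 works (last occupied period: period 5): for example Graphics in period 1; Algebra in period 1; ML in period 3; Networks in period 5; Chem in period 1; Logic in period 3.

5 periods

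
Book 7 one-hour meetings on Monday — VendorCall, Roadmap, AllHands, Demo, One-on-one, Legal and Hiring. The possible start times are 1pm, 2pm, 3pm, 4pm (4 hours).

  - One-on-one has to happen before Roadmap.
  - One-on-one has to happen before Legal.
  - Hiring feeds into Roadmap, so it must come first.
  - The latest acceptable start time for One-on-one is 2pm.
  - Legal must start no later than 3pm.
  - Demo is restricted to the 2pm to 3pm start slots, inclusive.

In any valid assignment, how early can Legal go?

2pm

Precedence pushes Legal to at least 2pm; Legal's own window allows nothing later than 3pm.
Legal at 2pm is achievable: One-on-one in 1pm; Hiring in 1pm; AllHands in 1pm; Demo in 2pm; Roadmap in 2pm; VendorCall in 1pm; Legal in 2pm.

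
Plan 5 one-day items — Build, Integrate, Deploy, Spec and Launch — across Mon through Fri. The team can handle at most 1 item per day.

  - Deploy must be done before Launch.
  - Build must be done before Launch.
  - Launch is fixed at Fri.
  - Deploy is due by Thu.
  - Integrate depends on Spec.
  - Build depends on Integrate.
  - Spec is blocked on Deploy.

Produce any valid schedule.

Deploy in Mon; Launch in Fri; Build in Thu; Integrate in Wed; Spec in Tue

Checking: Deploy(Mon) before Launch(Fri); Integrate(Wed) before Build(Thu); Deploy(Mon) before Spec(Tue); Build(Thu) before Launch(Fri); Spec(Tue) before Integrate(Wed); Launch=Fri in [Fri,Fri]; Deploy=Mon in [Mon,Thu]; max 1 per day (cap 1).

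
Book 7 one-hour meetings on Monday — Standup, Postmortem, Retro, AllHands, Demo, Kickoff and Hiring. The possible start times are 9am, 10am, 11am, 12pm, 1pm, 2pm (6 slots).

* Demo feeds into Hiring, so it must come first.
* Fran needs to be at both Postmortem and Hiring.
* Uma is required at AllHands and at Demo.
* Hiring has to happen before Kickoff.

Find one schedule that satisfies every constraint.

Demo -> 9am; Standup -> 9am; Hiring -> 10am; Kickoff -> 11am; Postmortem -> 9am; AllHands -> 10am; Retro -> 9am

Checking: Hiring(10am) before Kickoff(11am); Demo(9am) before Hiring(10am); Postmortem(9am) != Hiring(10am); AllHands(10am) != Demo(9am).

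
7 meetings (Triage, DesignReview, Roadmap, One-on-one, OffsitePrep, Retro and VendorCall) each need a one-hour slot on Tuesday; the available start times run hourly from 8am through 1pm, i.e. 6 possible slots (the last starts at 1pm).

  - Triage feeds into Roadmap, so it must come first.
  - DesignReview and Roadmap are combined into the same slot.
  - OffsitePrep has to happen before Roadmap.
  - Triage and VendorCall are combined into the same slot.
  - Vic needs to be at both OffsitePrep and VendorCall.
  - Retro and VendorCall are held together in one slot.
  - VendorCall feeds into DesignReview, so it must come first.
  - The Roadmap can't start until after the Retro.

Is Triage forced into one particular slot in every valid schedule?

No

Triage can be 8am (e.g. VendorCall in 8am; One-on-one in 8am; Roadmap in 10am; OffsitePrep in 9am; Retro in 8am; DesignReview in 10am; Triage in 8am) or 9am (e.g. OffsitePrep -> 8am; Roadmap -> 10am; Triage -> 9am; Retro -> 9am; DesignReview -> 10am; One-on-one -> 8am; VendorCall -> 9am).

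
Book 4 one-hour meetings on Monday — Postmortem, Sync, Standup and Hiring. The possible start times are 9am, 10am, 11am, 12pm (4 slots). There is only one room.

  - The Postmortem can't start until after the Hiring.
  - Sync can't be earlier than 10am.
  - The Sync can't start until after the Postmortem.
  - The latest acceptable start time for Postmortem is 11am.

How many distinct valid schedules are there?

Enumerating: Postmortem -> 10am; Hiring -> 9am; Standup -> 12pm; Sync -> 11am | Standup in 11am, Hiring in 9am, Sync in 12pm, Postmortem in 10am | Hiring -> 9am; Postmortem -> 11am; Sync -> 12pm; Standup -> 10am | Standup -> 9am; Postmortem -> 11am; Sync -> 12pm; Hiring -> 10am.

4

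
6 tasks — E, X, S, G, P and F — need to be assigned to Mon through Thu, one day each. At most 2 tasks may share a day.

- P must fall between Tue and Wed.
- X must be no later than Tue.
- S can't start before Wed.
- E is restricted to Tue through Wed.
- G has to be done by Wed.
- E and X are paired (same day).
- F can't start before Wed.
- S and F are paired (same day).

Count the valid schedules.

Enumerating: G in Mon, P in Wed, X in Tue, F in Thu, S in Thu, E in Tue | F in Thu; E in Tue; X in Tue; S in Thu; P in Wed; G in Wed.

2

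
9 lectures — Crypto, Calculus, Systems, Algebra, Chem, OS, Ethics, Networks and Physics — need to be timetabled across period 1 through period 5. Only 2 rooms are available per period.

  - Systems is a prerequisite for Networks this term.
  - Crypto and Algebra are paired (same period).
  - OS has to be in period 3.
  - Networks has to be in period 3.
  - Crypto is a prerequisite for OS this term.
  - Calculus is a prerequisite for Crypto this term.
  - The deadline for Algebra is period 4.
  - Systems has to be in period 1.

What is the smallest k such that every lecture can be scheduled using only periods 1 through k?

5 periods

The precedence chain requires at least 3 distinct periods.
With at most 2 per period and 9 lectures, at least 5 periods are needed.
5 works (last occupied period: period 5): for example OS=period 3, Algebra=period 2, Networks=period 3, Physics=period 5, Ethics=period 4, Chem=period 4, Calculus=period 1, Systems=period 1, Crypto=period 2.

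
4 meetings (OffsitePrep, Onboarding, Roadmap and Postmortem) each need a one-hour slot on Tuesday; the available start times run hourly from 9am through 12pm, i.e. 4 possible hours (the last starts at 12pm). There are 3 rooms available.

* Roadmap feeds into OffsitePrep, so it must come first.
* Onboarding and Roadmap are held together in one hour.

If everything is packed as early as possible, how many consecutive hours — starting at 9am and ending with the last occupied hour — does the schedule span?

2

The precedence chain requires at least 2 distinct hours.
With at most 3 per hour and 4 meetings, at least 2 hours are needed.
2 works (last occupied hour: 10am): for example Postmortem in 9am; OffsitePrep in 10am; Onboarding in 9am; Roadmap in 9am.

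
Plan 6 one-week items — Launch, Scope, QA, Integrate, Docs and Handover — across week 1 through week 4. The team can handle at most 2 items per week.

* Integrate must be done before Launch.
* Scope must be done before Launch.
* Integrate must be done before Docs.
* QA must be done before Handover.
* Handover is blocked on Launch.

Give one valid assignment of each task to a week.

Integrate=week 1, Scope=week 1, QA=week 2, Docs=week 3, Handover=week 3, Launch=week 2

Checking: Launch(week 2) before Handover(week 3); Integrate(week 1) before Launch(week 2); Integrate(week 1) before Docs(week 3); Scope(week 1) before Launch(week 2); QA(week 2) before Handover(week 3); max 2 per week (cap 2).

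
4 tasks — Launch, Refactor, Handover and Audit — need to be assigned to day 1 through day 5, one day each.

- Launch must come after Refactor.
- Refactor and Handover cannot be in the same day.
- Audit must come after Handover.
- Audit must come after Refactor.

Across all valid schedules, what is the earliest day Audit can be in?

Precedence pushes Audit to at least day 2.
Audit at day 3 is achievable: Launch -> day 2; Refactor -> day 1; Handover -> day 2; Audit -> day 3.
Nothing earlier works — the conflict constraints rule out every day before day 3.

day 3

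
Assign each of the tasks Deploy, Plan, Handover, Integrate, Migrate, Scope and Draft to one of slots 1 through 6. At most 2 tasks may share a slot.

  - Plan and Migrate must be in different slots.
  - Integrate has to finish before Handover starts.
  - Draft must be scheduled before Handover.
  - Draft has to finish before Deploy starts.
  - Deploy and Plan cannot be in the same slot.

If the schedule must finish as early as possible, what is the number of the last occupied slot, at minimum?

The precedence chain requires at least 2 distinct slots.
With at most 2 per slot and 7 tasks, at least 4 slots are needed.
4 works (last occupied slot: 4): for example Scope=3, Deploy=2, Migrate=4, Plan=3, Draft=1, Integrate=1, Handover=2.

slot 4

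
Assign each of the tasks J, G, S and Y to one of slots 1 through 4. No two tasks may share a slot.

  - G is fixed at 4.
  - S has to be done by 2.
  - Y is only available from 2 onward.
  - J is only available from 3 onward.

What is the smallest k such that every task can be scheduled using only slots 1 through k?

4 slots

With at most 1 per slot and 4 tasks, at least 4 slots are needed.
G can't be placed before 4, so the schedule must run through at least slot 4.
4 works (last occupied slot: 4): for example J=3; G=4; Y=2; S=1.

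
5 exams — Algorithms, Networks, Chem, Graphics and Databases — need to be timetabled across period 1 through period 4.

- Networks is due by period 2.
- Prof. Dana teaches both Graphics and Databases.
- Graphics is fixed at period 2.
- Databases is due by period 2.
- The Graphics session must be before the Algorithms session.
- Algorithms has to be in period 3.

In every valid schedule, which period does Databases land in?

Databases's window is period 1–period 2.
Graphics is fixed at period 2, and Databases can't share a period with Graphics.
So Databases must be period 1.

period 1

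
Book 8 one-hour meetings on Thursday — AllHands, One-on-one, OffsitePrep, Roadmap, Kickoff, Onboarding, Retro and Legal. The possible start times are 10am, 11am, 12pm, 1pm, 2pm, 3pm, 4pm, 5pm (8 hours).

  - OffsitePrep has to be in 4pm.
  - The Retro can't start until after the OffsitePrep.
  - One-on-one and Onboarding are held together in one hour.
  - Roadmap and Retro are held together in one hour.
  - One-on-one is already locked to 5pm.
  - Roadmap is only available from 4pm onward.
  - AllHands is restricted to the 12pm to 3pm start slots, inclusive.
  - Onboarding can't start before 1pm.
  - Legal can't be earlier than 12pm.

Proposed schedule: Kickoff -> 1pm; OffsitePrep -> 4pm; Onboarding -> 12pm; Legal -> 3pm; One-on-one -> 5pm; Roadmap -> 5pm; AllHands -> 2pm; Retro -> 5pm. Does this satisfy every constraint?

No — it violates: Onboarding can't start before 1pm

Onboarding can't start before 1pm — violated.
Legal can't be earlier than 12pm — holds.
Roadmap and Retro are held together in one hour — holds.
OffsitePrep has to be in 4pm — holds.
One-on-one is already locked to 5pm — holds.
The Retro can't start until after the OffsitePrep — holds.
AllHands is restricted to the 12pm to 3pm start slots, inclusive — holds.
One-on-one and Onboarding are held together in one hour — violated.
Roadmap is only available from 4pm onward — holds.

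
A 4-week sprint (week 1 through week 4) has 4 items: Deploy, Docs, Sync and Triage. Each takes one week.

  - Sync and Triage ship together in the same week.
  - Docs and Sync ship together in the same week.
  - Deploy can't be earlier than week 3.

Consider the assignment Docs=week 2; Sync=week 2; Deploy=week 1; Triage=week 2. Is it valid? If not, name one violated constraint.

No — it violates: Deploy can't be earlier than week 3

Sync and Triage ship together in the same week — holds.
Deploy can't be earlier than week 3 — violated.
Docs and Sync ship together in the same week — holds.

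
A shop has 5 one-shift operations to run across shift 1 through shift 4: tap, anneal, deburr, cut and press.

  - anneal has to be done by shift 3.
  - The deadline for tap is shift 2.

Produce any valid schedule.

anneal in shift 1, deburr in shift 1, press in shift 1, cut in shift 1, tap in shift 1

Checking: anneal=shift 1 in [shift 1,shift 3]; tap=shift 1 in [shift 1,shift 2].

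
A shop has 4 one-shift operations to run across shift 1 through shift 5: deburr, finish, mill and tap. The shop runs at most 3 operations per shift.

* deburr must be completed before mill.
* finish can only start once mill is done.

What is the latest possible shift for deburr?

shift 3

Downstream work caps deburr at shift 3.
deburr at shift 3 is achievable: finish -> shift 5; tap -> shift 1; deburr -> shift 3; mill -> shift 4.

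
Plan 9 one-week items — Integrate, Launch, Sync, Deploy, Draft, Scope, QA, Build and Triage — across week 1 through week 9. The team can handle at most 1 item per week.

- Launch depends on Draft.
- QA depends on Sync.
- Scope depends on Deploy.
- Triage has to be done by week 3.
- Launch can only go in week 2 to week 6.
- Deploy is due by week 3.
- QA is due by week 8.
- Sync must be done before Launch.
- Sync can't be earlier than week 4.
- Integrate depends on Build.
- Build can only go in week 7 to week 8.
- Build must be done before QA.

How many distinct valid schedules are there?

Splitting on Launch: it can be week 5 (6), week 6 (18). Listing each branch's schedules as (Integrate, Sync, Deploy, Draft, Scope, QA, Build, Triage) by week number:
Launch=week 5: (9,4,1,2,6,8,7,3) (9,4,1,3,6,8,7,2) (9,4,2,1,6,8,7,3) (9,4,2,3,6,8,7,1) (9,4,3,1,6,8,7,2) (9,4,3,2,6,8,7,1) — 6.
Launch=week 6: (9,4,1,2,5,8,7,3) (9,4,1,3,5,8,7,2) (9,4,1,5,2,8,7,3) (9,4,1,5,3,8,7,2) (9,4,2,1,5,8,7,3) (9,4,2,3,5,8,7,1) (9,4,2,5,3,8,7,1) (9,4,3,1,5,8,7,2) (9,4,3,2,5,8,7,1) (9,5,1,2,4,8,7,3) (9,5,1,3,4,8,7,2) (9,5,1,4,2,8,7,3) (9,5,1,4,3,8,7,2) (9,5,2,1,4,8,7,3) (9,5,2,3,4,8,7,1) (9,5,2,4,3,8,7,1) (9,5,3,1,4,8,7,2) (9,5,3,2,4,8,7,1) — 18.
Summing: 6 + 18 = 24.

24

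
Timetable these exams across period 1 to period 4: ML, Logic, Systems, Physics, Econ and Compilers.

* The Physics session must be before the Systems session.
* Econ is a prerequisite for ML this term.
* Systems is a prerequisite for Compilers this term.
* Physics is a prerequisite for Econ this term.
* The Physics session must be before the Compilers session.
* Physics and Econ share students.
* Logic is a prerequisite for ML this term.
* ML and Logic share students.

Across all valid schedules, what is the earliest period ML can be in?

Precedence pushes ML to at least period 3.
ML at period 3 is achievable: ML=period 3, Logic=period 1, Econ=period 2, Compilers=period 3, Systems=period 2, Physics=period 1.

period 3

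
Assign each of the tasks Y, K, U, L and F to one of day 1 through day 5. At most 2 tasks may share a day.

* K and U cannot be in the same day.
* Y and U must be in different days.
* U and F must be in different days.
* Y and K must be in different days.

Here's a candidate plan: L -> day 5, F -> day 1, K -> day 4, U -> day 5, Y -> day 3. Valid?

Y and K must be in different days — holds.
U and F must be in different days — holds.
At most 2 tasks may share a day — holds.
Y and U must be in different days — holds.
K and U cannot be in the same day — holds.

Yes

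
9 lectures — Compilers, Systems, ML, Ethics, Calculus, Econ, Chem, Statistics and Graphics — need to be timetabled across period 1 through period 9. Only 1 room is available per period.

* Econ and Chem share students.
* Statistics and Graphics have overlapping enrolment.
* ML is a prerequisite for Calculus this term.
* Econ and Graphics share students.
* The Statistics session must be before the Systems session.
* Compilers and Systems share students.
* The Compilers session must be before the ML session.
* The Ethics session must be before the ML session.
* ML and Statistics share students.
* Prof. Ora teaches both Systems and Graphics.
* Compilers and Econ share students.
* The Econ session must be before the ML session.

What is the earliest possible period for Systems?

Precedence pushes Systems to at least period 2.
Systems at period 2 is achievable: Systems -> period 2; Statistics -> period 1; ML -> period 6; Calculus -> period 7; Compilers -> period 3; Graphics -> period 9; Ethics -> period 4; Chem -> period 8; Econ -> period 5.

period 2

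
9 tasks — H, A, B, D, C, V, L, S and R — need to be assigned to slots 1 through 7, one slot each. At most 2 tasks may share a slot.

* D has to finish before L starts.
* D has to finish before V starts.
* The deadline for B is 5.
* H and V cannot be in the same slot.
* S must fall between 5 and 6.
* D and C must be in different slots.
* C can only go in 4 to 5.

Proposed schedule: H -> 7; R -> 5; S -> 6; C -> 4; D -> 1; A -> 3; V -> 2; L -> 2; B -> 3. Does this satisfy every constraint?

Yes, all constraints hold

D has to finish before L starts — holds.
D and C must be in different slots — holds.
The deadline for B is 5 — holds.
D has to finish before V starts — holds.
H and V cannot be in the same slot — holds.
S must fall between 5 and 6 — holds.
At most 2 tasks may share a slot — holds.
C can only go in 4 to 5 — holds.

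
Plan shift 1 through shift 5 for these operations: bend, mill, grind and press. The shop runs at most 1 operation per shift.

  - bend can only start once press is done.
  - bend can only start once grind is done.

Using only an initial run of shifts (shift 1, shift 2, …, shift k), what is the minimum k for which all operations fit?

4

The precedence chain requires at least 2 distinct shifts.
With at most 1 per shift and 4 operations, at least 4 shifts are needed.
4 works (last occupied shift: shift 4): for example bend -> shift 3, mill -> shift 4, grind -> shift 1, press -> shift 2.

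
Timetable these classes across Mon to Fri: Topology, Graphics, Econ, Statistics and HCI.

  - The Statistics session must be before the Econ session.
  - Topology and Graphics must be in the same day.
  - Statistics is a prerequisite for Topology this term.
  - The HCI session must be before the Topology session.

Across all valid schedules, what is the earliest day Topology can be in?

Tue

Precedence pushes Topology to at least Tue.
Topology at Tue is achievable: HCI -> Mon, Econ -> Tue, Topology -> Tue, Graphics -> Tue, Statistics -> Mon.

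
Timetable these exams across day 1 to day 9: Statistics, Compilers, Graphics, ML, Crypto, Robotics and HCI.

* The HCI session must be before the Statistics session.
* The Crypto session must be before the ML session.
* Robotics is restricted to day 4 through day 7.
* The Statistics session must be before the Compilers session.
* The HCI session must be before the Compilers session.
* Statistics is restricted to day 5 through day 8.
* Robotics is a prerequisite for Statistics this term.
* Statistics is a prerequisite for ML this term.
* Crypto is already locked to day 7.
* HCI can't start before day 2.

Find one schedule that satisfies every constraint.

Crypto in day 7; Statistics in day 5; Robotics in day 4; ML in day 8; HCI in day 2; Graphics in day 1; Compilers in day 6

Checking: Statistics(day 5) before Compilers(day 6); Robotics(day 4) before Statistics(day 5); Statistics(day 5) before ML(day 8); HCI(day 2) before Statistics(day 5); HCI(day 2) before Compilers(day 6); Crypto(day 7) before ML(day 8); HCI=day 2 in [day 2,day 9]; Statistics=day 5 in [day 5,day 8]; Crypto=day 7 in [day 7,day 7]; Robotics=day 4 in [day 4,day 7].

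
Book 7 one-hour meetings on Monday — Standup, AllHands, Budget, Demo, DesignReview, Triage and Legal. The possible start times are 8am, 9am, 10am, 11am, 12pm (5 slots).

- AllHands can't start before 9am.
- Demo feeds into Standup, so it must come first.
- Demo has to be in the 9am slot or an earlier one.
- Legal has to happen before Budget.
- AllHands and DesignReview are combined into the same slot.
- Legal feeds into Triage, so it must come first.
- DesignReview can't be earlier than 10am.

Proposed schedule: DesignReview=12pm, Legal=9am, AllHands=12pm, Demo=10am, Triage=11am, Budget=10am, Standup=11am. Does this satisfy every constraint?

Invalid. Demo has to be in the 9am slot or an earlier one.

Legal has to happen before Budget — holds.
Legal feeds into Triage, so it must come first — holds.
Demo feeds into Standup, so it must come first — holds.
AllHands and DesignReview are combined into the same slot — holds.
AllHands can't start before 9am — holds.
Demo has to be in the 9am slot or an earlier one — violated.
DesignReview can't be earlier than 10am — holds.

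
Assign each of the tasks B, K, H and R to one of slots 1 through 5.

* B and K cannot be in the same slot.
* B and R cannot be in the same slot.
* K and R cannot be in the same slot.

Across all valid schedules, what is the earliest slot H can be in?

1

H at 1 is achievable: H -> 1; B -> 1; K -> 2; R -> 3.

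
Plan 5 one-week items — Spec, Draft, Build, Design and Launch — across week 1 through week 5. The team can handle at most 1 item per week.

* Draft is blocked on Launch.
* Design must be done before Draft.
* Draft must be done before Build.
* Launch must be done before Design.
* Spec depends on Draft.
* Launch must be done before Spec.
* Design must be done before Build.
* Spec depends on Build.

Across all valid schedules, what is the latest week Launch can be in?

week 1

Downstream work caps Launch at week 1.
Launch at week 1 is achievable: Launch in week 1, Design in week 2, Build in week 4, Spec in week 5, Draft in week 3.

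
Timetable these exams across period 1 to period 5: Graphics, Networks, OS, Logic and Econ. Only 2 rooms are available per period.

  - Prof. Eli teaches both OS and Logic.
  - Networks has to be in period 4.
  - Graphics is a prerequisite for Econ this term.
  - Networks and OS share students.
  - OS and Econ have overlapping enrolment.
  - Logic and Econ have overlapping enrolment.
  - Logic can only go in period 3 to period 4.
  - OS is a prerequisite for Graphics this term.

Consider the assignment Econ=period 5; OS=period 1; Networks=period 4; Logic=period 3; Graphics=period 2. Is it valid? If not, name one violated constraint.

OS is a prerequisite for Graphics this term — holds.
Networks has to be in period 4 — holds.
Networks and OS share students — holds.
Graphics is a prerequisite for Econ this term — holds.
OS and Econ have overlapping enrolment — holds.
Logic can only go in period 3 to period 4 — holds.
Logic and Econ have overlapping enrolment — holds.
Only 2 rooms are available per period — holds.
Prof. Eli teaches both OS and Logic — holds.

Yes, all constraints hold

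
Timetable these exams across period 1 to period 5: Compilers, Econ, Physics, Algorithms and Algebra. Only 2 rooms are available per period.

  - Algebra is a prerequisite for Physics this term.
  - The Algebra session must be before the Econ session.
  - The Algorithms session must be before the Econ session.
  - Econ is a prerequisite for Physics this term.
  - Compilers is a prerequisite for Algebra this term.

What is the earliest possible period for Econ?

Precedence pushes Econ to at least period 3; downstream work caps Econ at period 4.
Econ at period 3 is achievable: Compilers in period 1, Physics in period 4, Econ in period 3, Algorithms in period 1, Algebra in period 2.

period 3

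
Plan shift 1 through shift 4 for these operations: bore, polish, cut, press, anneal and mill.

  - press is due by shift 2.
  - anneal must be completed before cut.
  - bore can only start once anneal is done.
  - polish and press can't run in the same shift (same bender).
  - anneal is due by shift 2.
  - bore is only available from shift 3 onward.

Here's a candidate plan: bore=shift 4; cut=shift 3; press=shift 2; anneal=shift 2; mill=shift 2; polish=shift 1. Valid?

Valid

polish and press can't run in the same shift (same bender) — holds.
anneal must be completed before cut — holds.
bore is only available from shift 3 onward — holds.
anneal is due by shift 2 — holds.
bore can only start once anneal is done — holds.
press is due by shift 2 — holds.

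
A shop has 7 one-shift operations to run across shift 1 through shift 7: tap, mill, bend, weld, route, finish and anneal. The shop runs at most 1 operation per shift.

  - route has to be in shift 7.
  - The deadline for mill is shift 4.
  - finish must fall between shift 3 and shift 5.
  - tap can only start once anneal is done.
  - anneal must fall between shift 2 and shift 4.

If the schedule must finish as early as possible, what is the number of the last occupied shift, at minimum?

The precedence chain requires at least 2 distinct shifts.
With at most 1 per shift and 7 operations, at least 7 shifts are needed.
route can't be placed before shift 7, so the schedule must run through at least shift 7.
7 works (last occupied shift: shift 7): for example route in shift 7; tap in shift 4; mill in shift 1; weld in shift 6; anneal in shift 2; bend in shift 5; finish in shift 3.

7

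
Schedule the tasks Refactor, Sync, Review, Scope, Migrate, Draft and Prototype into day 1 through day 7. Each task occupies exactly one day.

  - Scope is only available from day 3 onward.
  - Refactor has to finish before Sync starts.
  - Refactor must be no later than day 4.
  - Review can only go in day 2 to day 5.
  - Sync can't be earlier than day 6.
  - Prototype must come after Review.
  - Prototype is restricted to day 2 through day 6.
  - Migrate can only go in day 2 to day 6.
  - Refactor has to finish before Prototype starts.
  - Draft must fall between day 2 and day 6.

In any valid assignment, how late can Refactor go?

Refactor's own window allows nothing later than day 4.
Refactor at day 4 is achievable: Prototype -> day 5; Draft -> day 2; Scope -> day 3; Migrate -> day 2; Sync -> day 6; Review -> day 2; Refactor -> day 4.

day 4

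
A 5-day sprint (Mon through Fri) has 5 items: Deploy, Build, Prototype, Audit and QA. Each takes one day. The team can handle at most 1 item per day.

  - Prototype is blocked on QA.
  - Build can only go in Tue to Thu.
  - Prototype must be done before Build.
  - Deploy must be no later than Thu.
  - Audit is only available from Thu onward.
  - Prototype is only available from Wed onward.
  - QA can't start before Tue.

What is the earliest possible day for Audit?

Audit is available from Thu.
Audit at Fri is achievable: Audit in Fri; QA in Tue; Build in Thu; Prototype in Wed; Deploy in Mon.
Nothing earlier works — the capacity limit rule out every day before Fri.

Fri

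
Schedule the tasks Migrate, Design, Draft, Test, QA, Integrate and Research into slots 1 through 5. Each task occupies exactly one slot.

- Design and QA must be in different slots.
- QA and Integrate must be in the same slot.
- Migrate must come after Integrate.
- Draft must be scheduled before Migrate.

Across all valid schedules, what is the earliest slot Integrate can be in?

1

Downstream work caps Integrate at 4.
Integrate at 1 is achievable: Design in 2, Integrate in 1, Draft in 1, Migrate in 2, QA in 1, Research in 1, Test in 1.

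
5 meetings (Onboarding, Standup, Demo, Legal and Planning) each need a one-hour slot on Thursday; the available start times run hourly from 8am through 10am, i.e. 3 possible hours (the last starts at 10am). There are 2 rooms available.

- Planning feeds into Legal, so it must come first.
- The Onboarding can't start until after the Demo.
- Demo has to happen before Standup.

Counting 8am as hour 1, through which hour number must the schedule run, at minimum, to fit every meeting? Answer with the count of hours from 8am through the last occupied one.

3 hours

The precedence chain requires at least 2 distinct hours.
With at most 2 per hour and 5 meetings, at least 3 hours are needed.
3 works (last occupied hour: 10am): for example Planning -> 8am; Demo -> 8am; Onboarding -> 9am; Legal -> 10am; Standup -> 9am.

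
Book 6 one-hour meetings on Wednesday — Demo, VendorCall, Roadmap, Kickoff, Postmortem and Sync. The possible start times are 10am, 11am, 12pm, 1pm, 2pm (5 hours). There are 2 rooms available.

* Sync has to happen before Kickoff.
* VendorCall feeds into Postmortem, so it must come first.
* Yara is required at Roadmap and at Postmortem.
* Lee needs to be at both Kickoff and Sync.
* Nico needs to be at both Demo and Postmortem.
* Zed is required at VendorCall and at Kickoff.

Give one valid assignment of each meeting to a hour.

Demo=12pm, VendorCall=10am, Sync=10am, Kickoff=11am, Roadmap=12pm, Postmortem=11am

Checking: VendorCall(10am) before Postmortem(11am); Sync(10am) before Kickoff(11am); Kickoff(11am) != Sync(10am); VendorCall(10am) != Kickoff(11am); Demo(12pm) != Postmortem(11am); Roadmap(12pm) != Postmortem(11am); max 2 per hour (cap 2).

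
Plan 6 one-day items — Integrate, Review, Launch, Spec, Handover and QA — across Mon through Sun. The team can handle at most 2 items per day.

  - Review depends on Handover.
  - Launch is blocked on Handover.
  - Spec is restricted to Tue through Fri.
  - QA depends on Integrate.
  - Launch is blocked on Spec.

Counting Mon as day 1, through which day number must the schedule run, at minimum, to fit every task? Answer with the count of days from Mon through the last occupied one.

3 days

The precedence chain requires at least 2 distinct days.
With at most 2 per day and 6 tasks, at least 3 days are needed.
Propagating the time windows through the other constraints, Launch can't land before Wed — that is day 3 counting from Mon — so the schedule must run through at least 3 days.
3 works (last occupied day: Wed): for example Spec=Tue; Review=Tue; Launch=Wed; Handover=Mon; QA=Wed; Integrate=Mon.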